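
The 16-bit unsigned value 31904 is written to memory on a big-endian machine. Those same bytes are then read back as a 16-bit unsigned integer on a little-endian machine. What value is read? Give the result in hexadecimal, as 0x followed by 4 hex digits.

0xA07C

31904 in 16-bit hexadecimal is 0x7CA0.
Stored big-endian, the bytes at ascending addresses are 7C A0.
Read back as little-endian, the first byte is least significant, giving 0xA07C.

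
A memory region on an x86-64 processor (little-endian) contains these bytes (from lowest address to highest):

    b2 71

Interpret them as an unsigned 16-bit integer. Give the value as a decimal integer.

29106

Little-endian stores the least-significant byte at the lowest address.
Reassemble most-significant byte first: 71 B2 → 0x71B2.
0x71B2 = 29106.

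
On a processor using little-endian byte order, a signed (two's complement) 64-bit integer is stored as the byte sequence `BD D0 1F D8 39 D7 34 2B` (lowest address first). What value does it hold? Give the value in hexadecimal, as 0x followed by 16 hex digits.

0x2B34D739D81FD0BD

Little-endian stores the least-significant byte at the lowest address.
Reassemble most-significant byte first: 2B 34 D7 39 D8 1F D0 BD → 0x2B34D739D81FD0BD.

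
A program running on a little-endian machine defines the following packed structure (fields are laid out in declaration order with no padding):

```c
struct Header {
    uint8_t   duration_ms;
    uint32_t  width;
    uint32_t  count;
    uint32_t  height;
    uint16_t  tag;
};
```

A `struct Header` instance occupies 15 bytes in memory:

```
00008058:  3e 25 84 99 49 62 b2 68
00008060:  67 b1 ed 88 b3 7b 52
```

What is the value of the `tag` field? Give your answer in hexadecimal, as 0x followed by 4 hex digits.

0x527B

`tag` follows `duration_ms` (1 B), `width` (4 B), `count` (4 B), `height` (4 B), so it starts at offset 1 + 4 + 4 + 4 = 13 and occupies 2 bytes.
Bytes at offsets 13..14: 7B 52.
Little-endian stores the least-significant byte at the lowest address.
Reassemble most-significant byte first: 52 7B → 0x527B.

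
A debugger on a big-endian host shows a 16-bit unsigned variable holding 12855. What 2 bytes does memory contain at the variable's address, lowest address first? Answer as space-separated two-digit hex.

12855 in hexadecimal, padded to 16 bits, is 0x3237.
Split into bytes (most-significant first): 32 37.
In big-endian order the high byte comes first in memory.
So the memory order matches the most-significant-first order: 32 37.

32 37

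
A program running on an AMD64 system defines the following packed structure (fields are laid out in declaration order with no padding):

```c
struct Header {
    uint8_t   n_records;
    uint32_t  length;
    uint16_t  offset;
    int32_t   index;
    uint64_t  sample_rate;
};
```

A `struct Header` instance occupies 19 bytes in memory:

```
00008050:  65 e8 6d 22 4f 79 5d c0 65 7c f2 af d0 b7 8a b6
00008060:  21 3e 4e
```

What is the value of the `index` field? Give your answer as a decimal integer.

`index` follows `n_records` (1 B), `length` (4 B), `offset` (2 B), so it starts at offset 1 + 4 + 2 = 7 and occupies 4 bytes.
Bytes at offsets 7..10: C0 65 7C F2.
Little-endian: lowest address holds the least-significant byte.
Reassemble most-significant byte first: F2 7C 65 C0 → 0xF27C65C0.
Top bit is set, so as a signed 32-bit value this is 0xF27C65C0 − 2^32 = -226728512.

-226728512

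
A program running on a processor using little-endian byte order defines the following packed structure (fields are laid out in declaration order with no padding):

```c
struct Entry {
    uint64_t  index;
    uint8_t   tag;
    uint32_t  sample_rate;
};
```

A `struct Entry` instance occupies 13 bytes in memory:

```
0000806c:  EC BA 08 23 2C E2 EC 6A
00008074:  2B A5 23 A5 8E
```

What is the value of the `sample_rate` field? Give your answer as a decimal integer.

2393187237

`sample_rate` follows `index` (8 B), `tag` (1 B), so it starts at offset 8 + 1 = 9 and occupies 4 bytes.
Bytes at offsets 9..12: A5 23 A5 8E.
In little-endian order the low byte comes first in memory.
Reassemble most-significant byte first: 8E A5 23 A5 → 0x8EA523A5.
0x8EA523A5 = 2393187237.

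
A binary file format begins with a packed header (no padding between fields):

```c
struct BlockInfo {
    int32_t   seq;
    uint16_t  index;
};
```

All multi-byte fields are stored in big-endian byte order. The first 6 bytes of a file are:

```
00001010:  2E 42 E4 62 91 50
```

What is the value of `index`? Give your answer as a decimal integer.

37200

`index` follows `seq` (4 bytes), so it starts at byte offset 4 and occupies 2 bytes.
Bytes at offsets 4..5: 91 50.
Big-endian stores the most-significant byte at the lowest address.
The bytes are already most-significant first: 0x9150.
0x9150 = 37200.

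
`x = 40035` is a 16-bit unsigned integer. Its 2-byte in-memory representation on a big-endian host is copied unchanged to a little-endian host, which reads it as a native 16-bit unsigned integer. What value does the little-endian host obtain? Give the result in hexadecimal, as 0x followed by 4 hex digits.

40035 in 16-bit hexadecimal is 0x9C63.
Stored big-endian, the bytes at ascending addresses are 9C 63.
Read back as little-endian, the first byte is least significant, giving 0x639C.

0x639C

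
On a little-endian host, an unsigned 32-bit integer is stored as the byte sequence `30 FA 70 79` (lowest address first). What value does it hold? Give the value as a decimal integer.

2037447216

Little-endian: lowest address holds the least-significant byte.
Reassemble most-significant byte first: 79 70 FA 30 → 0x7970FA30.
0x7970FA30 = 2037447216.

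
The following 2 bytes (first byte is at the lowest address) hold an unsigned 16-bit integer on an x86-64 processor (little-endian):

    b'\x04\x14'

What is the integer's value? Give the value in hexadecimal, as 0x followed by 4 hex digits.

0x1404

Little-endian stores the least-significant byte at the lowest address.
Reassemble most-significant byte first: 14 04 → 0x1404.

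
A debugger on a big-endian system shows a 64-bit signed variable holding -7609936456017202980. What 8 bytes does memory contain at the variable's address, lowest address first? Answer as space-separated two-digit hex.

Two's complement of -7609936456017202980 in 64 bits: 7609936456017202980 = 0x699BECE338334F24; invert → 0x9664131CC7CCB0DB; add 1 → 0x9664131CC7CCB0DC.
Split into bytes (most-significant first): 96 64 13 1C C7 CC B0 DC.
Big-endian: lowest address holds the most-significant byte.
So the memory order matches the most-significant-first order: 96 64 13 1C C7 CC B0 DC.

96 64 13 1C C7 CC B0 DC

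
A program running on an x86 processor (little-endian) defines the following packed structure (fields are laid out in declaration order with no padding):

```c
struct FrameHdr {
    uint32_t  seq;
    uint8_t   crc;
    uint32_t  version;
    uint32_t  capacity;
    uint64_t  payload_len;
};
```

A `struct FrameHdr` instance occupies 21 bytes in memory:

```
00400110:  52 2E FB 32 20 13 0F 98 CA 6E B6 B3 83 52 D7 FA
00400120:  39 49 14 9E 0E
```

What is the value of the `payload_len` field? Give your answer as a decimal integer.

`payload_len` follows `seq` (4 B), `crc` (1 B), `version` (4 B), `capacity` (4 B), so it starts at offset 4 + 1 + 4 + 4 = 13 and occupies 8 bytes.
Bytes at offsets 13..20: 52 D7 FA 39 49 14 9E 0E.
In little-endian order the low byte comes first in memory.
Reassemble most-significant byte first: 0E 9E 14 49 39 FA D7 52 → 0x0E9E144939FAD752.
0x0E9E144939FAD752 = 1053301667589183314.

1053301667589183314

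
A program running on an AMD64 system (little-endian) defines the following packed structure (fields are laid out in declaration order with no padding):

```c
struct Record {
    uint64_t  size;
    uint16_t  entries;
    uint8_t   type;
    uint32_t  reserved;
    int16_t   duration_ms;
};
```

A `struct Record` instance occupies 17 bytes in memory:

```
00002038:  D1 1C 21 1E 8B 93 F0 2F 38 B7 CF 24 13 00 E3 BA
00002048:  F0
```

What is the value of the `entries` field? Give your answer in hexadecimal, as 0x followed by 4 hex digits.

0xB738

`entries` follows `size` (8 bytes), so it starts at byte offset 8 and occupies 2 bytes.
Bytes at offsets 8..9: 38 B7.
In little-endian order the low byte comes first in memory.
Reassemble most-significant byte first: B7 38 → 0xB738.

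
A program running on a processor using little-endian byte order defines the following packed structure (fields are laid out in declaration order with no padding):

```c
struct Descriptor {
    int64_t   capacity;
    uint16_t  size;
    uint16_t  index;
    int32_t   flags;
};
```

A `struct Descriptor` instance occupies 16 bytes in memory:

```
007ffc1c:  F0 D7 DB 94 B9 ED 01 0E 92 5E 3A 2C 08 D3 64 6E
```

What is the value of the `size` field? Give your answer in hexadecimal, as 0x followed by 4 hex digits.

0x5E92

`size` follows `capacity` (8 bytes), so it starts at byte offset 8 and occupies 2 bytes.
Bytes at offsets 8..9: 92 5E.
In little-endian order the low byte comes first in memory.
Reassemble most-significant byte first: 5E 92 → 0x5E92.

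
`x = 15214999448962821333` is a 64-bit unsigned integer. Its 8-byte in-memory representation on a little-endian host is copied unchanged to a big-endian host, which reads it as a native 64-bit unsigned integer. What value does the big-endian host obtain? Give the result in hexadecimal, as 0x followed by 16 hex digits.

0xD56C31E5628926D3

15214999448962821333 in 64-bit hexadecimal is 0xD3268962E5316CD5.
Stored little-endian, the bytes at ascending addresses are D5 6C 31 E5 62 89 26 D3.
Read back as big-endian, the last byte is least significant, giving 0xD56C31E5628926D3.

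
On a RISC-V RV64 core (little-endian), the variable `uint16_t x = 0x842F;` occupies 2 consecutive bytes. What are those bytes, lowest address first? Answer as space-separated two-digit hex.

Split into bytes (most-significant first): 84 2F.
Little-endian stores the least-significant byte at the lowest address.
So at ascending addresses the bytes are 2F 84.

2F 84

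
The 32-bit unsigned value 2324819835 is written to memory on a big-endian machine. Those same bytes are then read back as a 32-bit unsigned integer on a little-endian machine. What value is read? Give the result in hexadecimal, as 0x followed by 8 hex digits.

2324819835 in 32-bit hexadecimal is 0x8A91EF7B.
Stored big-endian, the bytes at ascending addresses are 8A 91 EF 7B.
Read back as little-endian, the first byte is least significant, giving 0x7BEF918A.

0x7BEF918A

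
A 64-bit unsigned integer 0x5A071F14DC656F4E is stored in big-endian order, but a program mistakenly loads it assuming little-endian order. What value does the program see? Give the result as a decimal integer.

5651848053278050138

Stored big-endian, the bytes at ascending addresses are 5A 07 1F 14 DC 65 6F 4E.
Read back as little-endian, the first byte is least significant, giving 0x4E6F65DC141F075A.
0x4E6F65DC141F075A = 5651848053278050138.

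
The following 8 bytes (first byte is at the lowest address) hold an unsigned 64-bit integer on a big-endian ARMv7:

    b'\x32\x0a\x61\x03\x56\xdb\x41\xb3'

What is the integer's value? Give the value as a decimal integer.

Big-endian: lowest address holds the most-significant byte.
The bytes are already most-significant first: 0x320A610356DB41B3.
0x320A610356DB41B3 = 3605801118633509299.

3605801118633509299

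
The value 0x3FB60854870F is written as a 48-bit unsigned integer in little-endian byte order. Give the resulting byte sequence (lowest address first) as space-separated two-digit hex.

Split into bytes (most-significant first): 3F B6 08 54 87 0F.
In little-endian order the low byte comes first in memory.
So at ascending addresses the bytes are 0F 87 54 08 B6 3F.

0F 87 54 08 B6 3F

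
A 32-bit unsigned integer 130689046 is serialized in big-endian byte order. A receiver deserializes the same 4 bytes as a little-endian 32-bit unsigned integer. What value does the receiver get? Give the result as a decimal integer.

130689046 in 32-bit hexadecimal is 0x07CA2816.
Stored big-endian, the bytes at ascending addresses are 07 CA 28 16.
Read back as little-endian, the first byte is least significant, giving 0x1628CA07.
0x1628CA07 = 371771911.

371771911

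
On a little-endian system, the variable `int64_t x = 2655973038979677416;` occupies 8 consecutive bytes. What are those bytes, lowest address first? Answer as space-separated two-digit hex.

2655973038979677416 in hexadecimal, padded to 64 bits, is 0x24DBE9683165FCE8.
Split into bytes (most-significant first): 24 DB E9 68 31 65 FC E8.
Little-endian: lowest address holds the least-significant byte.
So at ascending addresses the bytes are E8 FC 65 31 68 E9 DB 24.

E8 FC 65 31 68 E9 DB 24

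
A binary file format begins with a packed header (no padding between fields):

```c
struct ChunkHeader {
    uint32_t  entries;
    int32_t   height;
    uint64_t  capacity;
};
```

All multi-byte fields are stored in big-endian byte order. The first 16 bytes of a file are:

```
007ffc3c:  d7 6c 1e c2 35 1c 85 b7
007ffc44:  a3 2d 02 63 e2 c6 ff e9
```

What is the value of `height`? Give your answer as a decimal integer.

`height` follows `entries` (4 bytes), so it starts at byte offset 4 and occupies 4 bytes.
Bytes at offsets 4..7: 35 1C 85 B7.
In big-endian order the high byte comes first in memory.
The bytes are already most-significant first: 0x351C85B7.
0x351C85B7 = 891061687.

891061687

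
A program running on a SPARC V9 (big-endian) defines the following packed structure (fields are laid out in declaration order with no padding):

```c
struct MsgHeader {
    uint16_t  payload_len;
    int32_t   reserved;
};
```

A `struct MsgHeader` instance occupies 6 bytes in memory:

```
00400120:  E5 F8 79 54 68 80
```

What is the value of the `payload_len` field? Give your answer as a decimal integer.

58872

`payload_len` is the first field, at byte offset 0, occupying 2 bytes.
Bytes at offsets 0..1: E5 F8.
In big-endian order the high byte comes first in memory.
The bytes are already most-significant first: 0xE5F8.
0xE5F8 = 58872.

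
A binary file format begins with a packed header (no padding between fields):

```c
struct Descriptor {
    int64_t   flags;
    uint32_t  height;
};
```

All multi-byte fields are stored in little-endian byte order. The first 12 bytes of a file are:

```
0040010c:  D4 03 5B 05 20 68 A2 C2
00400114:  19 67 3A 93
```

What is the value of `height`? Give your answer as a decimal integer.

`height` follows `flags` (8 bytes), so it starts at byte offset 8 and occupies 4 bytes.
Bytes at offsets 8..11: 19 67 3A 93.
In little-endian order the low byte comes first in memory.
Reassemble most-significant byte first: 93 3A 67 19 → 0x933A6719.
0x933A6719 = 2470078233.

2470078233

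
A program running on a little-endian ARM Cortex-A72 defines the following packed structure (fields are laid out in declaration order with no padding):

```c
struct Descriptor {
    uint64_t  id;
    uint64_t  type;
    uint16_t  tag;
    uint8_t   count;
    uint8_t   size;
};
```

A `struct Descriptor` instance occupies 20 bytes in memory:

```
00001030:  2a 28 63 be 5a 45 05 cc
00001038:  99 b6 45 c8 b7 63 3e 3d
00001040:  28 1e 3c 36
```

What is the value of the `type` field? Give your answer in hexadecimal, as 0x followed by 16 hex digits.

0x3D3E63B7C845B699

`type` follows `id` (8 bytes), so it starts at byte offset 8 and occupies 8 bytes.
Bytes at offsets 8..15: 99 B6 45 C8 B7 63 3E 3D.
Little-endian: lowest address holds the least-significant byte.
Reassemble most-significant byte first: 3D 3E 63 B7 C8 45 B6 99 → 0x3D3E63B7C845B699.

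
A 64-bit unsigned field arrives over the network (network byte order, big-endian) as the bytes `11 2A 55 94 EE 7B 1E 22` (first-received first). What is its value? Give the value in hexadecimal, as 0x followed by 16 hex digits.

0x112A5594EE7B1E22

In big-endian order the high byte comes first in memory.
The bytes are already most-significant first: 0x112A5594EE7B1E22.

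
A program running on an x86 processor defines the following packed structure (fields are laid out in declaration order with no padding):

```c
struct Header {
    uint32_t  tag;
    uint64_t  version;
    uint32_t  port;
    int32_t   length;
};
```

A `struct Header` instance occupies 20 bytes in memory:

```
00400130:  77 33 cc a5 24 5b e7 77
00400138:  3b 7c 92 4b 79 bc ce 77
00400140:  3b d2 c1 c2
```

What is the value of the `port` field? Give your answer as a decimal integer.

2010037369

`port` follows `tag` (4 B), `version` (8 B), so it starts at offset 4 + 8 = 12 and occupies 4 bytes.
Bytes at offsets 12..15: 79 BC CE 77.
Little-endian: lowest address holds the least-significant byte.
Reassemble most-significant byte first: 77 CE BC 79 → 0x77CEBC79.
0x77CEBC79 = 2010037369.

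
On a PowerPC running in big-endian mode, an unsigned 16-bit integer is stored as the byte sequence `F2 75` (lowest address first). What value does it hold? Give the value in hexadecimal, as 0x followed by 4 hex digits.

Big-endian stores the most-significant byte at the lowest address.
The bytes are already most-significant first: 0xF275.

0xF275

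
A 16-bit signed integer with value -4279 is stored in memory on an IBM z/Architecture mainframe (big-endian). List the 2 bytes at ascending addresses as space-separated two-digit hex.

Two's complement of -4279 in 16 bits: 4279 = 0x10B7; invert → 0xEF48; add 1 → 0xEF49.
Split into bytes (most-significant first): EF 49.
In big-endian order the high byte comes first in memory.
So the memory order matches the most-significant-first order: EF 49.

EF 49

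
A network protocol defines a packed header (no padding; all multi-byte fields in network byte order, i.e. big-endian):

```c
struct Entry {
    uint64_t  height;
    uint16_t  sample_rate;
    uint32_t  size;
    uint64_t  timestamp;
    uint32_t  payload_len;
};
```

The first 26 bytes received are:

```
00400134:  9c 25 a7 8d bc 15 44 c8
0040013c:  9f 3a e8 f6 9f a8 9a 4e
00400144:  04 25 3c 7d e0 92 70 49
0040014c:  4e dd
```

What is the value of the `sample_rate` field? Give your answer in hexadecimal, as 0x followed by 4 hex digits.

`sample_rate` follows `height` (8 bytes), so it starts at byte offset 8 and occupies 2 bytes.
Bytes at offsets 8..9: 9F 3A.
In big-endian order the high byte comes first in memory.
The bytes are already most-significant first: 0x9F3A.

0x9F3A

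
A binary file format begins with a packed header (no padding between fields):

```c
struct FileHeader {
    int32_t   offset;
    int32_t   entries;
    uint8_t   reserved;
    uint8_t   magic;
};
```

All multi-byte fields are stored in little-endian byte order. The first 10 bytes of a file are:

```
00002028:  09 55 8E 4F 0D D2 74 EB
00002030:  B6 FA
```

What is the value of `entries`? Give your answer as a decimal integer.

-344665587

`entries` follows `offset` (4 bytes), so it starts at byte offset 4 and occupies 4 bytes.
Bytes at offsets 4..7: 0D D2 74 EB.
Little-endian stores the least-significant byte at the lowest address.
Reassemble most-significant byte first: EB 74 D2 0D → 0xEB74D20D.
Top bit is set, so as a signed 32-bit value this is 0xEB74D20D − 2^32 = -344665587.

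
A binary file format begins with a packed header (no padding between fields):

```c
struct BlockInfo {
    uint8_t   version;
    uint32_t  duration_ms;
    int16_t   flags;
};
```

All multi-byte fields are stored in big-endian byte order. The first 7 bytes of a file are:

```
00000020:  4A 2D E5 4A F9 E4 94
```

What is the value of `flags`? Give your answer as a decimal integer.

`flags` follows `version` (1 B), `duration_ms` (4 B), so it starts at offset 1 + 4 = 5 and occupies 2 bytes.
Bytes at offsets 5..6: E4 94.
Big-endian stores the most-significant byte at the lowest address.
The bytes are already most-significant first: 0xE494.
Top bit is set, so as a signed 16-bit value this is 0xE494 − 2^16 = -7020.

-7020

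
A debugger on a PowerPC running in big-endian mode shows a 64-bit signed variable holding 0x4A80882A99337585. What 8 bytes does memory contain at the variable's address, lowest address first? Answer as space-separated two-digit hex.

4A 80 88 2A 99 33 75 85

Split into bytes (most-significant first): 4A 80 88 2A 99 33 75 85.
Big-endian: lowest address holds the most-significant byte.
So the memory order matches the most-significant-first order: 4A 80 88 2A 99 33 75 85.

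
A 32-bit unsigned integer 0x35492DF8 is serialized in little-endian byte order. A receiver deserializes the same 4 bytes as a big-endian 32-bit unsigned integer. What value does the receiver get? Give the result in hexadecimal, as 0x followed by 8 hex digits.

Stored little-endian, the bytes at ascending addresses are F8 2D 49 35.
Read back as big-endian, the last byte is least significant, giving 0xF82D4935.

0xF82D4935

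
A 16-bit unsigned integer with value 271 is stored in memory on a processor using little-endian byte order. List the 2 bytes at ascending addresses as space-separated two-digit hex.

0F 01

271 in hexadecimal, padded to 16 bits, is 0x010F.
Split into bytes (most-significant first): 01 0F.
In little-endian order the low byte comes first in memory.
So at ascending addresses the bytes are 0F 01.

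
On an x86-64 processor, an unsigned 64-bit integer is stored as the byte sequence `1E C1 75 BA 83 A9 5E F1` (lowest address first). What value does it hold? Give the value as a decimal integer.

Little-endian: lowest address holds the least-significant byte.
Reassemble most-significant byte first: F1 5E A9 83 BA 75 C1 1E → 0xF15EA983BA75C11E.
0xF15EA983BA75C11E = 17392525194185523486.

17392525194185523486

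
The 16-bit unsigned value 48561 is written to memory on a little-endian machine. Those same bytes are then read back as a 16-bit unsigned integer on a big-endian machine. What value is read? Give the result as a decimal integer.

48561 in 16-bit hexadecimal is 0xBDB1.
Stored little-endian, the bytes at ascending addresses are B1 BD.
Read back as big-endian, the last byte is least significant, giving 0xB1BD.
0xB1BD = 45501.

45501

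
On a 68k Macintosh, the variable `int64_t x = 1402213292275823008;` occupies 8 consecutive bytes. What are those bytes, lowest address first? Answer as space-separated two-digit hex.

1402213292275823008 in hexadecimal, padded to 64 bits, is 0x1375A98F616E71A0.
Split into bytes (most-significant first): 13 75 A9 8F 61 6E 71 A0.
In big-endian order the high byte comes first in memory.
So the memory order matches the most-significant-first order: 13 75 A9 8F 61 6E 71 A0.

13 75 A9 8F 61 6E 71 A0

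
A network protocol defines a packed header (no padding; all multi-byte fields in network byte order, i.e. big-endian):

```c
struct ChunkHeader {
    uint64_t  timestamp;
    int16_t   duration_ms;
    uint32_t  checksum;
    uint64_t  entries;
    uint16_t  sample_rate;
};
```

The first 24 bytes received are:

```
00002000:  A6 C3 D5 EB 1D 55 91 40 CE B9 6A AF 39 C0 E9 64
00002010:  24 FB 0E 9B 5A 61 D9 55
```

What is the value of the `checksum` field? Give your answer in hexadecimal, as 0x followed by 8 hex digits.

`checksum` follows `timestamp` (8 B), `duration_ms` (2 B), so it starts at offset 8 + 2 = 10 and occupies 4 bytes.
Bytes at offsets 10..13: 6A AF 39 C0.
Big-endian: lowest address holds the most-significant byte.
The bytes are already most-significant first: 0x6AAF39C0.

0x6AAF39C0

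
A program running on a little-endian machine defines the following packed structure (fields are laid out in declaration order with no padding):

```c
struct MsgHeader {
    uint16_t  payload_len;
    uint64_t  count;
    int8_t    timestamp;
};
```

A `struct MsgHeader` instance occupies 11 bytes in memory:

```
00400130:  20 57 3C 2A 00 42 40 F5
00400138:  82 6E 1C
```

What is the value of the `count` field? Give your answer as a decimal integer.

`count` follows `payload_len` (2 bytes), so it starts at byte offset 2 and occupies 8 bytes.
Bytes at offsets 2..9: 3C 2A 00 42 40 F5 82 6E.
Little-endian: lowest address holds the least-significant byte.
Reassemble most-significant byte first: 6E 82 F5 40 42 00 2A 3C → 0x6E82F54042002A3C.
0x6E82F54042002A3C = 7963196747478477372.

7963196747478477372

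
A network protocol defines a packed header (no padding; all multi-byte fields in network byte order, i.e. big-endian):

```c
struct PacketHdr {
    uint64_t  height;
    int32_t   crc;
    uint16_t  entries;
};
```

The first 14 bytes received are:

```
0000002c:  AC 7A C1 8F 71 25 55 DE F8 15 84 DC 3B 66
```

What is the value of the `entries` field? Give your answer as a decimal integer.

15206

`entries` follows `height` (8 B), `crc` (4 B), so it starts at offset 8 + 4 = 12 and occupies 2 bytes.
Bytes at offsets 12..13: 3B 66.
In big-endian order the high byte comes first in memory.
The bytes are already most-significant first: 0x3B66.
0x3B66 = 15206.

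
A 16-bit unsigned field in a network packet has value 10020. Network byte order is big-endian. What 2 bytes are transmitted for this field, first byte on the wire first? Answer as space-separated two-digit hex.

27 24

10020 in hexadecimal, padded to 16 bits, is 0x2724.
Split into bytes (most-significant first): 27 24.
Big-endian stores the most-significant byte at the lowest address.
So the memory order matches the most-significant-first order: 27 24.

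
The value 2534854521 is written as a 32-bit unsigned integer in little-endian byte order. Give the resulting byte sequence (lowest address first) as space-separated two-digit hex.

79 CF 16 97

2534854521 in hexadecimal, padded to 32 bits, is 0x9716CF79.
Split into bytes (most-significant first): 97 16 CF 79.
Little-endian stores the least-significant byte at the lowest address.
So at ascending addresses the bytes are 79 CF 16 97.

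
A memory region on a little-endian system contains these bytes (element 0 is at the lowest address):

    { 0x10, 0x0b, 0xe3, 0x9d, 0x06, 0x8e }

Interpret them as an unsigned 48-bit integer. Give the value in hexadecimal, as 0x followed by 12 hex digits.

0x8E069DE30B10

Little-endian stores the least-significant byte at the lowest address.
Reassemble most-significant byte first: 8E 06 9D E3 0B 10 → 0x8E069DE30B10.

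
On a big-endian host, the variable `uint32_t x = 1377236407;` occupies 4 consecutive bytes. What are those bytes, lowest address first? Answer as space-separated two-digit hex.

1377236407 in hexadecimal, padded to 32 bits, is 0x5216F5B7.
Split into bytes (most-significant first): 52 16 F5 B7.
Big-endian stores the most-significant byte at the lowest address.
So the memory order matches the most-significant-first order: 52 16 F5 B7.

52 16 F5 B7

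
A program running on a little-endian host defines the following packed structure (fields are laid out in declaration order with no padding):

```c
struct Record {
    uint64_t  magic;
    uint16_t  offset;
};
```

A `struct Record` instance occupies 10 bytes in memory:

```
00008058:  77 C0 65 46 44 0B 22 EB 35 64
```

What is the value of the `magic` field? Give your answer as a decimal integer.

16943117135987982455

`magic` is the first field, at byte offset 0, occupying 8 bytes.
Bytes at offsets 0..7: 77 C0 65 46 44 0B 22 EB.
In little-endian order the low byte comes first in memory.
Reassemble most-significant byte first: EB 22 0B 44 46 65 C0 77 → 0xEB220B444665C077.
0xEB220B444665C077 = 16943117135987982455.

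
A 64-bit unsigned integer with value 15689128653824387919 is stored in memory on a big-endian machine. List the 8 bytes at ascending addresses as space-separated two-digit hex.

D9 BA FB 62 D6 9A EB 4F

15689128653824387919 in hexadecimal, padded to 64 bits, is 0xD9BAFB62D69AEB4F.
Split into bytes (most-significant first): D9 BA FB 62 D6 9A EB 4F.
In big-endian order the high byte comes first in memory.
So the memory order matches the most-significant-first order: D9 BA FB 62 D6 9A EB 4F.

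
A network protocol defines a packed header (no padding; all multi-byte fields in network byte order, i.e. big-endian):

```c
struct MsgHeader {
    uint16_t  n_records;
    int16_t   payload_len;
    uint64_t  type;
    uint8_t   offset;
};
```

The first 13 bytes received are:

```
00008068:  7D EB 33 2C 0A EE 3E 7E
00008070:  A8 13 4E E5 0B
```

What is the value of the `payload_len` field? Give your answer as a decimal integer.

`payload_len` follows `n_records` (2 bytes), so it starts at byte offset 2 and occupies 2 bytes.
Bytes at offsets 2..3: 33 2C.
In big-endian order the high byte comes first in memory.
The bytes are already most-significant first: 0x332C.
0x332C = 13100.

13100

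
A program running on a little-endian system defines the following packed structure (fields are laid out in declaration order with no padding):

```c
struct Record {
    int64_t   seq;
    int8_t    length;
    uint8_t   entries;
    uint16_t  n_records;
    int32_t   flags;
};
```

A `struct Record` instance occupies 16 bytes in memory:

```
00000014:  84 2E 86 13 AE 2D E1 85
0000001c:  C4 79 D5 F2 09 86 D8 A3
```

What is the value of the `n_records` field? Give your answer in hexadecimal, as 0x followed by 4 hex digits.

0xF2D5

`n_records` follows `seq` (8 B), `length` (1 B), `entries` (1 B), so it starts at offset 8 + 1 + 1 = 10 and occupies 2 bytes.
Bytes at offsets 10..11: D5 F2.
In little-endian order the low byte comes first in memory.
Reassemble most-significant byte first: F2 D5 → 0xF2D5.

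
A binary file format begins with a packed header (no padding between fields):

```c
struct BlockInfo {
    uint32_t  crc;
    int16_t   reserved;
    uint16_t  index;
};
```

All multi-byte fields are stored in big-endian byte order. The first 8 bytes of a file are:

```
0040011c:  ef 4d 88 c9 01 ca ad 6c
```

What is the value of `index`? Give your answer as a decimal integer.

44396

`index` follows `crc` (4 B), `reserved` (2 B), so it starts at offset 4 + 2 = 6 and occupies 2 bytes.
Bytes at offsets 6..7: AD 6C.
Big-endian: lowest address holds the most-significant byte.
The bytes are already most-significant first: 0xAD6C.
0xAD6C = 44396.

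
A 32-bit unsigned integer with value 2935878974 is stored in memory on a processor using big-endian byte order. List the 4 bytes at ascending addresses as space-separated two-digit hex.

2935878974 in hexadecimal, padded to 32 bits, is 0xAEFDF53E.
Split into bytes (most-significant first): AE FD F5 3E.
In big-endian order the high byte comes first in memory.
So the memory order matches the most-significant-first order: AE FD F5 3E.

AE FD F5 3E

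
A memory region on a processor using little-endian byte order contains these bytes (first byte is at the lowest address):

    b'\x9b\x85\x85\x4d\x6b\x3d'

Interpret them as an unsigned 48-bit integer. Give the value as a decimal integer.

67531071391131

In little-endian order the low byte comes first in memory.
Reassemble most-significant byte first: 3D 6B 4D 85 85 9B → 0x3D6B4D85859B.
0x3D6B4D85859B = 67531071391131.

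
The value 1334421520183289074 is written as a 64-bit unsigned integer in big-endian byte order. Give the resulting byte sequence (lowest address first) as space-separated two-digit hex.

12 84 D1 4D 73 29 64 F2

1334421520183289074 in hexadecimal, padded to 64 bits, is 0x1284D14D732964F2.
Split into bytes (most-significant first): 12 84 D1 4D 73 29 64 F2.
Big-endian stores the most-significant byte at the lowest address.
So the memory order matches the most-significant-first order: 12 84 D1 4D 73 29 64 F2.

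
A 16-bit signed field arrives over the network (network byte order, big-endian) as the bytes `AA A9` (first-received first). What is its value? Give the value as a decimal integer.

Big-endian: lowest address holds the most-significant byte.
The bytes are already most-significant first: 0xAAA9.
Top bit is set, so as a signed 16-bit value this is 0xAAA9 − 2^16 = -21847.

-21847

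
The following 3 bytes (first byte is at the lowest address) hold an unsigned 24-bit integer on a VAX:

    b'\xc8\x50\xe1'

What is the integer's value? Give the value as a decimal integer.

Little-endian stores the least-significant byte at the lowest address.
Reassemble most-significant byte first: E1 50 C8 → 0xE150C8.
0xE150C8 = 14766280.

14766280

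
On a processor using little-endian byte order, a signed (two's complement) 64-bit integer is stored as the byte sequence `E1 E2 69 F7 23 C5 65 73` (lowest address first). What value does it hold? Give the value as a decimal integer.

8315269045274927841

Little-endian stores the least-significant byte at the lowest address.
Reassemble most-significant byte first: 73 65 C5 23 F7 69 E2 E1 → 0x7365C523F769E2E1.
0x7365C523F769E2E1 = 8315269045274927841.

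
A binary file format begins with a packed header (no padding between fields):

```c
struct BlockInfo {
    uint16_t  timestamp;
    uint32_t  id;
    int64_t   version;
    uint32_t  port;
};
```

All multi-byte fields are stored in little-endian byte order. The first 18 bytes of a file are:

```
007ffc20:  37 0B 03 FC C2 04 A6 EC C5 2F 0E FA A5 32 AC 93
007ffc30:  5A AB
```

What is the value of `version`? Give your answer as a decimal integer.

3649598011891641510

`version` follows `timestamp` (2 B), `id` (4 B), so it starts at offset 2 + 4 = 6 and occupies 8 bytes.
Bytes at offsets 6..13: A6 EC C5 2F 0E FA A5 32.
In little-endian order the low byte comes first in memory.
Reassemble most-significant byte first: 32 A5 FA 0E 2F C5 EC A6 → 0x32A5FA0E2FC5ECA6.
0x32A5FA0E2FC5ECA6 = 3649598011891641510.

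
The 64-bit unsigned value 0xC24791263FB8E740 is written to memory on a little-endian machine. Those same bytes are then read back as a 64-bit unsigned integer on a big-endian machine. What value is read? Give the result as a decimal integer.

4676909319417055170

Stored little-endian, the bytes at ascending addresses are 40 E7 B8 3F 26 91 47 C2.
Read back as big-endian, the last byte is least significant, giving 0x40E7B83F269147C2.
0x40E7B83F269147C2 = 4676909319417055170.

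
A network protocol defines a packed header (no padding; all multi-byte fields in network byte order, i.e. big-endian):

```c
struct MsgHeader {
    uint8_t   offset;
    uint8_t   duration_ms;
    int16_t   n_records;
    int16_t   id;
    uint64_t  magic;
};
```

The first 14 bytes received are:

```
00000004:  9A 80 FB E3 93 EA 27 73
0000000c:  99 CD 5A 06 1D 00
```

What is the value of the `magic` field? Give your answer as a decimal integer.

2842784897058610432

`magic` follows `offset` (1 B), `duration_ms` (1 B), `n_records` (2 B), `id` (2 B), so it starts at offset 1 + 1 + 2 + 2 = 6 and occupies 8 bytes.
Bytes at offsets 6..13: 27 73 99 CD 5A 06 1D 00.
Big-endian stores the most-significant byte at the lowest address.
The bytes are already most-significant first: 0x277399CD5A061D00.
0x277399CD5A061D00 = 2842784897058610432.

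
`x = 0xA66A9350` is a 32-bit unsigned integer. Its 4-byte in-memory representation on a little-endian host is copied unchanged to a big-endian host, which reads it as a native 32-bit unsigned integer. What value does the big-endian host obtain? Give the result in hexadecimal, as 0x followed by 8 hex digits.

0x50936AA6

Stored little-endian, the bytes at ascending addresses are 50 93 6A A6.
Read back as big-endian, the last byte is least significant, giving 0x50936AA6.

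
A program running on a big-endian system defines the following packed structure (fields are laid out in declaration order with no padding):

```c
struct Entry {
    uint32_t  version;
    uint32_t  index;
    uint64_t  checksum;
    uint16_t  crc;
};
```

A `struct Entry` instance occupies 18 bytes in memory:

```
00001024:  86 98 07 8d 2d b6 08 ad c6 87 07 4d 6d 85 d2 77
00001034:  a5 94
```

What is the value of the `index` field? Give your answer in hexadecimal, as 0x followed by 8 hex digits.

`index` follows `version` (4 bytes), so it starts at byte offset 4 and occupies 4 bytes.
Bytes at offsets 4..7: 2D B6 08 AD.
Big-endian: lowest address holds the most-significant byte.
The bytes are already most-significant first: 0x2DB608AD.

0x2DB608AD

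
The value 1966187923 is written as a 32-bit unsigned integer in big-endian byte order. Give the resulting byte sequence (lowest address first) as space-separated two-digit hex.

1966187923 in hexadecimal, padded to 32 bits, is 0x7531A593.
Split into bytes (most-significant first): 75 31 A5 93.
In big-endian order the high byte comes first in memory.
So the memory order matches the most-significant-first order: 75 31 A5 93.

75 31 A5 93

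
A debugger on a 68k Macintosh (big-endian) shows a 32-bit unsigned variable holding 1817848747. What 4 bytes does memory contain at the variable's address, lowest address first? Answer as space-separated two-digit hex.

6C 5A 2B AB

1817848747 in hexadecimal, padded to 32 bits, is 0x6C5A2BAB.
Split into bytes (most-significant first): 6C 5A 2B AB.
Big-endian: lowest address holds the most-significant byte.
So the memory order matches the most-significant-first order: 6C 5A 2B AB.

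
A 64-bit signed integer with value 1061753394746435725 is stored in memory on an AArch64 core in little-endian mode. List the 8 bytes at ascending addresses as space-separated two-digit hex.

1061753394746435725 in hexadecimal, padded to 64 bits, is 0x0EBC1B164CED288D.
Split into bytes (most-significant first): 0E BC 1B 16 4C ED 28 8D.
Little-endian stores the least-significant byte at the lowest address.
So at ascending addresses the bytes are 8D 28 ED 4C 16 1B BC 0E.

8D 28 ED 4C 16 1B BC 0E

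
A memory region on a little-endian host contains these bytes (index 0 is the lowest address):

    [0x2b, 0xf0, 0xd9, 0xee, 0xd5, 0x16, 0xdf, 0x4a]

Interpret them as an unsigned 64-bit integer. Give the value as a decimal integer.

Little-endian: lowest address holds the least-significant byte.
Reassemble most-significant byte first: 4A DF 16 D5 EE D9 F0 2B → 0x4ADF16D5EED9F02B.
0x4ADF16D5EED9F02B = 5395055986704248875.

5395055986704248875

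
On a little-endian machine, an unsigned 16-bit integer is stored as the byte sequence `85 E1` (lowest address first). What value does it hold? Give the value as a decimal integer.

Little-endian: lowest address holds the least-significant byte.
Reassemble most-significant byte first: E1 85 → 0xE185.
0xE185 = 57733.

57733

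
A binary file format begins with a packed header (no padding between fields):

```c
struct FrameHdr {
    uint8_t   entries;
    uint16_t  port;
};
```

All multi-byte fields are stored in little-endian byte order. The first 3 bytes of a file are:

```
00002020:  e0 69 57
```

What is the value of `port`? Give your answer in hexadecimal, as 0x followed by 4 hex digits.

0x5769

`port` follows `entries` (1 byte), so it starts at byte offset 1 and occupies 2 bytes.
Bytes at offsets 1..2: 69 57.
In little-endian order the low byte comes first in memory.
Reassemble most-significant byte first: 57 69 → 0x5769.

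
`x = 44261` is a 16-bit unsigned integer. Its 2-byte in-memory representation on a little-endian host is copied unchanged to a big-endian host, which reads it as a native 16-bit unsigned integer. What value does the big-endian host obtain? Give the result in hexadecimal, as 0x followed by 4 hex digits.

0xE5AC

44261 in 16-bit hexadecimal is 0xACE5.
Stored little-endian, the bytes at ascending addresses are E5 AC.
Read back as big-endian, the last byte is least significant, giving 0xE5AC.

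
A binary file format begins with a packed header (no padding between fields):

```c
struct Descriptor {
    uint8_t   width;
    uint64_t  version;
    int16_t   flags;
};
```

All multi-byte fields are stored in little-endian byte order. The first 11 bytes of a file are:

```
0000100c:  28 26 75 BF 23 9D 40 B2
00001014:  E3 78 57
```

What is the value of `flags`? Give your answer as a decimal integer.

22392

`flags` follows `width` (1 B), `version` (8 B), so it starts at offset 1 + 8 = 9 and occupies 2 bytes.
Bytes at offsets 9..10: 78 57.
Little-endian stores the least-significant byte at the lowest address.
Reassemble most-significant byte first: 57 78 → 0x5778.
0x5778 = 22392.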